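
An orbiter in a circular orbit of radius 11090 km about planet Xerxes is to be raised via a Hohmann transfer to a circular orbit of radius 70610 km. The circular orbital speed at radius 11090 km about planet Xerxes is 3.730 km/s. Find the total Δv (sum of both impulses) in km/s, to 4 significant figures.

From the circular-orbit relation v² = μ/r at r = 11090 km: μ = v²r = (3.730)² × 11090 = 1.54294×10^5 km³/s².
The Hohmann ellipse has a_t = (r₁ + r₂)/2 = 40850 km.
At r₁ the circular-orbit speed is v₁ = √(μ/r₁) = 3.730 km/s.
Transfer-orbit speed at r₁ (v² = μ(2/r − 1/a)): v_p = √[μ(2/r₁ − 1/a_t)] = 4.904 km/s.
First burn Δv₁ = |v_p − v₁| = 1.174 km/s.
Circular speed at r₂: v₂ = √(μ/r₂) = 1.4782 km/s.
Transfer-orbit speed at r₂: v_a = √[μ(2/r₂ − 1/a_t)] = 0.77021 km/s.
Second burn Δv₂ = |v₂ − v_a| = 0.7080 km/s.
Δv = Δv₁ + Δv₂ = 1.174 + 0.7080 = 1.882 km/s.

Δv = 1.882 km/s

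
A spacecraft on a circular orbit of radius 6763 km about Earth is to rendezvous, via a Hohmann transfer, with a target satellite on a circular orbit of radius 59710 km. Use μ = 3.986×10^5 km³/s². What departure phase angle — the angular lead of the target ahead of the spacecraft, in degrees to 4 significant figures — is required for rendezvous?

Semi-major axis of the transfer orbit: a_t = (6763 + 59710)/2 = 33236.5 km.
The half-period of the transfer ellipse is t = π√(a_t³/μ) = 30151.17 s.
The target's mean motion on its circular orbit is ω₂ = √(μ/r₂³) = 4.327111×10^-5 rad/s.
Angle swept by the target during transfer: ω₂·t = 1.30467 rad = 74.752°.
The spacecraft traverses 180° on the transfer ellipse, so the target must lead by 180° − 74.752° = 105.2°.

φ = 105.2°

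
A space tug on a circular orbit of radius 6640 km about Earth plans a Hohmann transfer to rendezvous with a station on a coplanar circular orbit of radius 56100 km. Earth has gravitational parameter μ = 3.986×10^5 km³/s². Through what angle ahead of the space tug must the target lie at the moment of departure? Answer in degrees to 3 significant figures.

The Hohmann ellipse has a_t = (r₁ + r₂)/2 = 31370 km.
The half-period of the transfer ellipse is t = π√(a_t³/μ) = 27647.3 s.
Target angular speed ω₂ = √(μ/r₂³) = 4.75143×10^-5 rad/s.
Angle swept by the target during transfer: ω₂·t = 1.31364 rad = 75.27°.
Arrival is 180° from departure on the ellipse, so φ = 180° − 75.27° = 105°.

φ = 105°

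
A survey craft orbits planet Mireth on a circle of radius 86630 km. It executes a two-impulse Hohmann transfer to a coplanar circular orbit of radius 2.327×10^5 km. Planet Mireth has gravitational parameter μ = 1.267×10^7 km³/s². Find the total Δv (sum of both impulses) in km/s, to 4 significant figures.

Δv = 4.450 km/s

The Hohmann ellipse has a_t = (r₁ + r₂)/2 = 1.59665×10^5 km.
At r₁ the circular-orbit speed is v₁ = √(μ/r₁) = 12.094 km/s.
On the transfer ellipse at r₁, vis-viva gives v_p = √[μ(2/r₁ − 1/a_t)] = 14.600 km/s.
First burn Δv₁ = |v_p − v₁| = 2.506 km/s.
At r₂, v₂ = √(μ/r₂) = 7.379 km/s.
Transfer-orbit speed at r₂: v_a = √[μ(2/r₂ − 1/a_t)] = 5.435 km/s.
Second burn Δv₂ = |v₂ − v_a| = 1.944 km/s.
Total Δv = Δv₁ + Δv₂ = 4.450 km/s.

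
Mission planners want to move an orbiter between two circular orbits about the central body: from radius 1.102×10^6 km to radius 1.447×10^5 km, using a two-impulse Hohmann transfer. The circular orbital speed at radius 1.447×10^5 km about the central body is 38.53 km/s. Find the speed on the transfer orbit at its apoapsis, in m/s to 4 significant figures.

From the circular-orbit relation v² = μ/r at r = 1.447×10^5 km: μ = v²r = (38.53)² × 1.447×10^5 = 2.14816×10^8 km³/s².
The Hohmann ellipse has a_t = (r₁ + r₂)/2 = 6.2335×10^5 km.
At apoapsis, r = 1.102×10^6 km.
From the vis-viva equation, v = √[μ(2/r − 1/a_t)] = 6.727 km/s.

v = 6727 m/s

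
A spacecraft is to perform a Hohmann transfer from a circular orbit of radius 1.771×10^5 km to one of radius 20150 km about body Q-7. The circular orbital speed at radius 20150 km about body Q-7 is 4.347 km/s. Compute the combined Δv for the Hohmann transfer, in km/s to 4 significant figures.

Δv = 2.282 km/s

From the circular-orbit relation v² = μ/r at r = 20150 km: μ = v²r = (4.347)² × 20150 = 3.80763×10^5 km³/s².
Semi-major axis of the transfer orbit: a_t = (1.771×10^5 + 20150)/2 = 98625 km.
At r₁ the circular-orbit speed is v₁ = √(μ/r₁) = 1.46628 km/s.
On the transfer ellipse at r₁, vis-viva gives v_a = √[μ(2/r₁ − 1/a_t)] = 0.662769 km/s.
First burn Δv₁ = |v_a − v₁| = 0.80351 km/s.
Circular speed at r₂: v₂ = √(μ/r₂) = 4.3470 km/s.
Transfer-orbit speed at r₂: v_p = √[μ(2/r₂ − 1/a_t)] = 5.8251 km/s.
Second burn Δv₂ = |v₂ − v_p| = 1.4781 km/s.
Total Δv = Δv₁ + Δv₂ = 2.282 km/s.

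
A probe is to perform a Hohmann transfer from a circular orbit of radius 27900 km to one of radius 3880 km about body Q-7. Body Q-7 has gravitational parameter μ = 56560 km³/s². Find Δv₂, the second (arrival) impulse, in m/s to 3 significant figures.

Transfer-ellipse semi-major axis a_t = (r₁ + r₂)/2 = (27900 + 3880)/2 = 15890 km.
Circular speed at r = 3880 km: v_c = √(μ/r) = 3.818 km/s.
Transfer-orbit speed at the same r (vis-viva, a = a_t): v_t = √[μ(2/r − 1/a_t)] = 5.059 km/s.
Δv₂ = |v_t − v_c| = |5.059 − 3.818| = 1.241 km/s.

Δv₂ = 1240 m/s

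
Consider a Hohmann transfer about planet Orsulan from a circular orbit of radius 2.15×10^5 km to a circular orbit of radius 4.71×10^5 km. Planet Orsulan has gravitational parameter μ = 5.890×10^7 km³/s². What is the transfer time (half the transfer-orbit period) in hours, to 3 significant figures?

Transfer-ellipse semi-major axis a_t = (r₁ + r₂)/2 = (2.150×10^5 + 4.710×10^5)/2 = 3.430×10^5 km.
Transfer time t = π√(a_t³/μ) = π√((3.430×10^5)³ / 5.890×10^7) = 82230 s.
Converting: 82230 s ÷ 3600 s/hour = 22.8 hours.

t = 22.8 hours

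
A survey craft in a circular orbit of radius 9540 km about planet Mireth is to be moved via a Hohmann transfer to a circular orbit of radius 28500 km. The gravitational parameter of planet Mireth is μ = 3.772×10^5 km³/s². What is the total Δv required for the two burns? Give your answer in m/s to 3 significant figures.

The Hohmann ellipse has a_t = (r₁ + r₂)/2 = 19020 km.
At r₁ the circular-orbit speed is v₁ = √(μ/r₁) = 6.2880 km/s.
On the transfer ellipse at r₁, v² = μ(2/r − 1/a) gives v_p = √[μ(2/r₁ − 1/a_t)] = 7.6971 km/s.
First burn Δv₁ = |v_p − v₁| = 1.4091 km/s.
Circular speed at r₂: v₂ = √(μ/r₂) = 3.6380 km/s.
Transfer-orbit speed at r₂: v_a = √[μ(2/r₂ − 1/a_t)] = 2.5765 km/s.
Second burn Δv₂ = |v₂ − v_a| = 1.0615 km/s.
Δv = Δv₁ + Δv₂ = 1.4091 + 1.0615 = 2.471 km/s.

Δv = 2470 m/s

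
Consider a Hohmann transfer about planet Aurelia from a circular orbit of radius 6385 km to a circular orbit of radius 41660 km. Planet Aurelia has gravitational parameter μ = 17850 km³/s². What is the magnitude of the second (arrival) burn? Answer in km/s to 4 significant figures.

The Hohmann ellipse has a_t = (r₁ + r₂)/2 = 24022.5 km.
On the circular orbit at r = 41660 km, v_c = √(μ/r) = 0.6546 km/s.
Vis-viva on the transfer ellipse at r = 41660 km gives v_t = √[μ(2/r − 1/a_t)] = 0.3375 km/s.
Δv₂ = |v_t − v_c| = |0.3375 − 0.6546| = 0.3171 km/s.

Δv₂ = 0.3171 km/s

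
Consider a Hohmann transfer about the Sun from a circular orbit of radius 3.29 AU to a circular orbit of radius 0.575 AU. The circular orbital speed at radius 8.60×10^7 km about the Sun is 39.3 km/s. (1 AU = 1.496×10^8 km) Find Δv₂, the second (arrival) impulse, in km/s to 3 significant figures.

From the circular-orbit relation v² = μ/r at r = 8.60×10^7 km: μ = v²r = (39.3)² × 8.60×10^7 = 1.32826×10^11 km³/s².
In km: r₁ = 3.29 × 1.496×10^8 = 4.92184×10^8 km; r₂ = 0.575 × 1.496×10^8 = 8.602×10^7 km.
Semi-major axis of the transfer orbit: a_t = (4.92184×10^8 + 8.602×10^7)/2 = 2.89102×10^8 km.
On the circular orbit at r = 8.602×10^7 km, v_c = √(μ/r) = 39.295 km/s.
Vis-viva on the transfer ellipse at r = 8.602×10^7 km gives v_t = √[μ(2/r − 1/a_t)] = 51.272 km/s.
Δv₂ = |v_t − v_c| = |51.272 − 39.295| = 11.98 km/s.

Δv₂ = 12.0 km/s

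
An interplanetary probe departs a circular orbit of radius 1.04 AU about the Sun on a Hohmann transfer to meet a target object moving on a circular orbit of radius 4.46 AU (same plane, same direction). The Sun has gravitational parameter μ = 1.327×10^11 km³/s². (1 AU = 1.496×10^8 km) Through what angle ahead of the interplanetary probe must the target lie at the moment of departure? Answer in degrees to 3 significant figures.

In km: r₁ = 1.04 × 1.496×10^8 = 1.55584×10^8 km; r₂ = 4.46 × 1.496×10^8 = 6.67216×10^8 km.
Transfer-ellipse semi-major axis a_t = (r₁ + r₂)/2 = (1.55584×10^8 + 6.67216×10^8)/2 = 4.114×10^8 km.
The half-period of the transfer ellipse is t = π√(a_t³/μ) = 7.196326×10^7 s.
Target angular speed ω₂ = √(μ/r₂³) = 2.113663×10^-8 rad/s.
Angle swept by the target during transfer: ω₂·t = 1.521061 rad = 87.1504°.
Arrival is 180° from departure on the ellipse, so φ = 180° − 87.1504° = 92.8°.

φ = 92.8°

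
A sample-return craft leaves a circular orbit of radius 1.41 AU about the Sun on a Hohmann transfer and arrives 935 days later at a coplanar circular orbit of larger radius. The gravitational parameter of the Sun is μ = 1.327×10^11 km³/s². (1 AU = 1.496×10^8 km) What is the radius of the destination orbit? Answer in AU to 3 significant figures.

In km: r₁ = 1.41 × 1.496×10^8 = 2.10936×10^8 km.
Transfer time t = 935 days = 8.0784×10^7 s, and t = π√(a_t³/μ).
So a_t = (μ t²/π²)^(1/3) = (1.327×10^11 × (8.0784×10^7)² / π²)^(1/3) = 4.4437×10^8 km.
Since a_t = (r₁ + r₂)/2, r₂ = 2a_t − r₁ = 2×4.4437×10^8 − 2.10936×10^8 = 6.77804×10^8 km.
In AU: r₂ = 6.77804×10^8 / 1.496×10^8 = 4.53 AU.

r₂ = 4.53 AU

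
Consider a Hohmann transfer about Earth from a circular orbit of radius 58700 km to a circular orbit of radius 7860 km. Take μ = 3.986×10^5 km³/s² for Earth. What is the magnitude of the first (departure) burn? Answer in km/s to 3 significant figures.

Δv₁ = 1.34 km/s

The Hohmann ellipse has a_t = (r₁ + r₂)/2 = 33280 km.
Circular speed at r = 58700 km: v_c = √(μ/r) = 2.60585 km/s.
Vis-viva on the transfer ellipse at r = 58700 km gives v_t = √[μ(2/r − 1/a_t)] = 1.26640 km/s.
Δv₁ = |v_t − v_c| = |1.26640 − 2.60585| = 1.339 km/s.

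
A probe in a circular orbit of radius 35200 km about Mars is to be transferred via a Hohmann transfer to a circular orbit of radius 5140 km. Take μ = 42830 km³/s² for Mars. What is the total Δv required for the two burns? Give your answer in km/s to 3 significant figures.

Δv = 1.47 km/s

Semi-major axis of the transfer orbit: a_t = (35200 + 5140)/2 = 20170 km.
At r₁ the circular-orbit speed is v₁ = √(μ/r₁) = 1.103 km/s.
Transfer-orbit speed at r₁ (vis-viva equation): v_a = √[μ(2/r₁ − 1/a_t)] = 0.5568 km/s.
First burn Δv₁ = |v_a − v₁| = 0.5462 km/s.
At r₂, v₂ = √(μ/r₂) = 2.886639 km/s.
Transfer-orbit speed at r₂: v_p = √[μ(2/r₂ − 1/a_t)] = 3.813387 km/s.
Second burn Δv₂ = |v₂ − v_p| = 0.9267 km/s.
Total Δv = Δv₁ + Δv₂ = 1.473 km/s.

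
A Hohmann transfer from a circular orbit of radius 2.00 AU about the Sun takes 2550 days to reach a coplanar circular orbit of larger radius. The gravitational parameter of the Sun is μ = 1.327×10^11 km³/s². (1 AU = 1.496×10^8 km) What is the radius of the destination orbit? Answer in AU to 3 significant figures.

r₂ = 9.60 AU

In km: r₁ = 2.00 × 1.496×10^8 = 2.992×10^8 km.
Transfer time t = 2550 days = 2.2032×10^8 s, and t = π√(a_t³/μ).
So a_t = (μ t²/π²)^(1/3) = (1.327×10^11 × (2.2032×10^8)² / π²)^(1/3) = 8.6741×10^8 km.
Since a_t = (r₁ + r₂)/2, r₂ = 2a_t − r₁ = 2×8.6741×10^8 − 2.992×10^8 = 1.43562×10^9 km.
In AU: r₂ = 1.43562×10^9 / 1.496×10^8 = 9.60 AU.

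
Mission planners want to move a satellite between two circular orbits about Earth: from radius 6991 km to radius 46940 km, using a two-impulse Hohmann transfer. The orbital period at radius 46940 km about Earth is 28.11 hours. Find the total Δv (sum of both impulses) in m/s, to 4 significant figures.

From Kepler's third law T² = 4π²r³/μ at r = 46940 km, T = 28.11 hours = 28.11 × 3600 s = 1.01196×10^5 s: μ = 4π²r³/T² = 3.98715×10^5 km³/s².
Transfer-ellipse semi-major axis a_t = (r₁ + r₂)/2 = (6991 + 46940)/2 = 26965.5 km.
Circular speed at r₁: v₁ = √(μ/r₁) = √(3.98715×10^5/6991) = 7.5520 km/s.
On the transfer ellipse at r₁, v² = μ(2/r − 1/a) gives v_p = √[μ(2/r₁ − 1/a_t)] = 9.9639 km/s.
First burn Δv₁ = |v_p − v₁| = 2.4119 km/s.
Circular speed at r₂: v₂ = √(μ/r₂) = 2.9145 km/s.
Transfer-orbit speed at r₂: v_a = √[μ(2/r₂ − 1/a_t)] = 1.4840 km/s.
Second burn Δv₂ = |v₂ − v_a| = 1.4305 km/s.
Total Δv = Δv₁ + Δv₂ = 3.842 km/s.

Δv = 3842 m/s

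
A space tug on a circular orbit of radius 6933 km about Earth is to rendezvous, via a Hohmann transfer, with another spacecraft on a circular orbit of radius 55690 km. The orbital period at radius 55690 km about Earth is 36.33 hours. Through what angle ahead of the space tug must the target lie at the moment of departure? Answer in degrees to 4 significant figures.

φ = 104.1°

From Kepler's third law T² = 4π²r³/μ at r = 55690 km, T = 36.33 hours = 36.33 × 3600 s = 1.30788×10^5 s: μ = 4π²r³/T² = 3.98617×10^5 km³/s².
Semi-major axis of the transfer orbit: a_t = (6933 + 55690)/2 = 31311.5 km.
The half-period of the transfer ellipse is t = π√(a_t³/μ) = 27570 s.
The target's mean motion on its circular orbit is ω₂ = √(μ/r₂³) = 4.804×10^-5 rad/s.
Angle swept by the target during transfer: ω₂·t = 1.3245 rad = 75.89°.
The space tug traverses 180° on the transfer ellipse, so the target must lead by 180° − 75.89° = 104.1°.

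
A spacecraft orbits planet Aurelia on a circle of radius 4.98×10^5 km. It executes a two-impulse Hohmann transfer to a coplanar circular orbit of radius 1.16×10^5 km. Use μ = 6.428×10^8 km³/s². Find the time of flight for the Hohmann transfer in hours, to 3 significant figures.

t = 5.85 hours

Transfer-ellipse semi-major axis a_t = (r₁ + r₂)/2 = (4.980×10^5 + 1.160×10^5)/2 = 3.070×10^5 km.
Transfer time t = π√(a_t³/μ) = π√((3.070×10^5)³ / 6.428×10^8) = 21077.5 s.
Converting: 21077.5 s ÷ 3600 s/hour = 5.85 hours.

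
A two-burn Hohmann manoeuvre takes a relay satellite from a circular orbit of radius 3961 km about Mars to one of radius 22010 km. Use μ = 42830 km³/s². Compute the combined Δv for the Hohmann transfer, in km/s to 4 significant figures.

Δv = 1.617 km/s

The Hohmann ellipse has a_t = (r₁ + r₂)/2 = 12985.5 km.
Circular speed at r₁: v₁ = √(μ/r₁) = √(42830/3961) = 3.2883 km/s.
Transfer-orbit speed at r₁ (vis-viva): v_p = √[μ(2/r₁ − 1/a_t)] = 4.2811 km/s.
First burn Δv₁ = |v_p − v₁| = 0.9928 km/s.
At r₂, v₂ = √(μ/r₂) = 1.39497 km/s.
Transfer-orbit speed at r₂: v_a = √[μ(2/r₂ − 1/a_t)] = 0.770437 km/s.
Second burn Δv₂ = |v₂ − v_a| = 0.6245 km/s.
Δv = Δv₁ + Δv₂ = 0.9928 + 0.6245 = 1.617 km/s.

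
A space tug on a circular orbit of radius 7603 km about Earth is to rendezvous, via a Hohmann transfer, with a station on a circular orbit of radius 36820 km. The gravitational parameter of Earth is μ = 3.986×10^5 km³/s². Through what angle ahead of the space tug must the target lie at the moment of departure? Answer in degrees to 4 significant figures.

φ = 95.66°

Semi-major axis of the transfer orbit: a_t = (7603 + 36820)/2 = 22211.5 km.
Transfer time t = π√(a_t³/μ) = 16470 s.
The target's mean motion on its circular orbit is ω₂ = √(μ/r₂³) = 8.936×10^-5 rad/s.
Angle swept by the target during transfer: ω₂·t = 1.472 rad = 84.34°.
The space tug traverses 180° on the transfer ellipse, so the target must lead by 180° − 84.34° = 95.66°.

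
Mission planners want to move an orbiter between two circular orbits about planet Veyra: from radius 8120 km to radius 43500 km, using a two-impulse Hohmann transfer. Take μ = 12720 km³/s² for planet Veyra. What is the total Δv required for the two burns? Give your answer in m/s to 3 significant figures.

Δv = 611 m/s

Semi-major axis of the transfer orbit: a_t = (8120 + 43500)/2 = 25810 km.
Circular speed at r₁: v₁ = √(μ/r₁) = √(12720/8120) = 1.2516 km/s.
On the transfer ellipse at r₁, vis-viva equation gives v_p = √[μ(2/r₁ − 1/a_t)] = 1.6249 km/s.
First burn Δv₁ = |v_p − v₁| = 0.3733 km/s.
At r₂, v₂ = √(μ/r₂) = 0.54075 km/s.
Transfer-orbit speed at r₂: v_a = √[μ(2/r₂ − 1/a_t)] = 0.30331 km/s.
Second burn Δv₂ = |v₂ − v_a| = 0.2374 km/s.
Δv = Δv₁ + Δv₂ = 0.3733 + 0.2374 = 0.6107 km/s.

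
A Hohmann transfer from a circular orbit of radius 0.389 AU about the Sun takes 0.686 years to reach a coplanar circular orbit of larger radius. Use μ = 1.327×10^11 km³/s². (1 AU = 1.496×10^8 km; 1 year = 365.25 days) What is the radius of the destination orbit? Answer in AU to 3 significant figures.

r₂ = 2.08 AU

In km: r₁ = 0.389 × 1.496×10^8 = 5.81944×10^7 km.
Transfer time t = 0.686 years × 365.25 × 86400 s = 2.16485136×10^7 s, and t = π√(a_t³/μ).
So a_t = (μ t²/π²)^(1/3) = (1.327×10^11 × (2.16485136×10^7)² / π²)^(1/3) = 1.8470×10^8 km.
Since a_t = (r₁ + r₂)/2, r₂ = 2a_t − r₁ = 2×1.8470×10^8 − 5.81944×10^7 = 3.112056×10^8 km.
In AU: r₂ = 3.112056×10^8 / 1.496×10^8 = 2.08 AU.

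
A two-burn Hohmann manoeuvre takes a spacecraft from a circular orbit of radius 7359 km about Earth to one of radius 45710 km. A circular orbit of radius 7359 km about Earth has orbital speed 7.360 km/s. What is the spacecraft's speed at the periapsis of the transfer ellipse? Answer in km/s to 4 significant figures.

v = 9.660 km/s

From the circular-orbit relation v² = μ/r at r = 7359 km: μ = v²r = (7.360)² × 7359 = 3.98634×10^5 km³/s².
The Hohmann ellipse has a_t = (r₁ + r₂)/2 = 26534.5 km.
The periapsis of the transfer ellipse is at r = 7359 km.
Vis-viva: v = √[μ(2/r − 1/a_t)] = √[3.98634×10^5 × (2/7359 − 1/26534.5)] = 9.660 km/s.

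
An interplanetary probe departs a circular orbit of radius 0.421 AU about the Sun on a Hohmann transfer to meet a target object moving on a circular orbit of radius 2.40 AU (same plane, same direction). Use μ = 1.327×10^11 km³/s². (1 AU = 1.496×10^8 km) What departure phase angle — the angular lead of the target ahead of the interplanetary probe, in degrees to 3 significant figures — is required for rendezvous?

φ = 98.9°

In km: r₁ = 0.421 × 1.496×10^8 = 6.29816×10^7 km; r₂ = 2.40 × 1.496×10^8 = 3.5904×10^8 km.
Semi-major axis of the transfer orbit: a_t = (6.29816×10^7 + 3.5904×10^8)/2 = 2.110108×10^8 km.
Transfer time t = π√(a_t³/μ) = 2.64345×10^7 s.
Target angular speed ω₂ = √(μ/r₂³) = 5.35453×10^-8 rad/s.
Angle swept by the target during transfer: ω₂·t = 1.4154 rad = 81.10°.
The interplanetary probe traverses 180° on the transfer ellipse, so the target must lead by 180° − 81.10° = 98.9°.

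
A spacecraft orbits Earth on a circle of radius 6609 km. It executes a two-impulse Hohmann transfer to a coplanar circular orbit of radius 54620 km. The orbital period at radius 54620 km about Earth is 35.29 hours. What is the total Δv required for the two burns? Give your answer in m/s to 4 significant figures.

From Kepler's third law T² = 4π²r³/μ at r = 54620 km, T = 35.29 hours = 35.29 × 3600 s = 1.27044×10^5 s: μ = 4π²r³/T² = 3.98572×10^5 km³/s².
Transfer-ellipse semi-major axis a_t = (r₁ + r₂)/2 = (6609 + 54620)/2 = 30614.5 km.
Circular speed at r₁: v₁ = √(μ/r₁) = √(3.98572×10^5/6609) = 7.7658 km/s.
On the transfer ellipse at r₁, vis-viva gives v_p = √[μ(2/r₁ − 1/a_t)] = 10.373 km/s.
First burn Δv₁ = |v_p − v₁| = 2.607 km/s.
Circular speed at r₂: v₂ = √(μ/r₂) = 2.701 km/s.
Transfer-orbit speed at r₂: v_a = √[μ(2/r₂ − 1/a_t)] = 1.255 km/s.
Second burn Δv₂ = |v₂ − v_a| = 1.446 km/s.
Δv = Δv₁ + Δv₂ = 2.607 + 1.446 = 4.053 km/s.

Δv = 4053 m/s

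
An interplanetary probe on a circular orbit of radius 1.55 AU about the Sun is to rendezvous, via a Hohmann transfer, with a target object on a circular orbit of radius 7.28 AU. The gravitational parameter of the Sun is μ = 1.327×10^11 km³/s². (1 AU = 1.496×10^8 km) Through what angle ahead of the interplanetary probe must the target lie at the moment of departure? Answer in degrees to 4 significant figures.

In km: r₁ = 1.55 × 1.496×10^8 = 2.3188×10^8 km; r₂ = 7.28 × 1.496×10^8 = 1.089088×10^9 km.
Semi-major axis of the transfer orbit: a_t = (2.3188×10^8 + 1.089088×10^9)/2 = 6.60484×10^8 km.
The half-period of the transfer ellipse is t = π√(a_t³/μ) = 1.4639×10^8 s.
The target's mean motion on its circular orbit is ω₂ = √(μ/r₂³) = 1.0135×10^-8 rad/s.
Angle swept by the target during transfer: ω₂·t = 1.4837 rad = 85.01°.
Arrival is 180° from departure on the ellipse, so φ = 180° − 85.01° = 94.99°.

φ = 94.99°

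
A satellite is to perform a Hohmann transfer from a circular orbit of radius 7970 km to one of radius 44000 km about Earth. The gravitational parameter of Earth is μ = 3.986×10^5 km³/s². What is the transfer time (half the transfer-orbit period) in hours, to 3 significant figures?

Transfer-ellipse semi-major axis a_t = (r₁ + r₂)/2 = (7970 + 44000)/2 = 25985 km.
Transfer time t = π√(a_t³/μ) = π√((25985)³ / 3.986×10^5) = 20840 s.
Converting: 20840 s ÷ 3600 s/hour = 5.79 hours.

t = 5.79 hours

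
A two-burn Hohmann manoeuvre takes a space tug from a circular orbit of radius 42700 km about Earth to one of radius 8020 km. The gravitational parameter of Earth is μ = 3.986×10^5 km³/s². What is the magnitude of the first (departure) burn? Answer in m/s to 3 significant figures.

Δv₁ = 1340 m/s

The Hohmann ellipse has a_t = (r₁ + r₂)/2 = 25360 km.
On the circular orbit at r = 42700 km, v_c = √(μ/r) = 3.055 km/s.
Vis-viva on the transfer ellipse at r = 42700 km gives v_t = √[μ(2/r − 1/a_t)] = 1.718 km/s.
Δv₁ = |v_t − v_c| = |1.718 − 3.055| = 1.337 km/s.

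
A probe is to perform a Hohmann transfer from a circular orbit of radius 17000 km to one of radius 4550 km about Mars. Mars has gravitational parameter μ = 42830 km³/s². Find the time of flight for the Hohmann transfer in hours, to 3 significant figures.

t = 4.72 hours

Transfer-ellipse semi-major axis a_t = (r₁ + r₂)/2 = (17000 + 4550)/2 = 10775 km.
Half the transfer-orbit period gives t = π√(a_t³/μ) = 16980 s.
Converting: 16980 s ÷ 3600 s/hour = 4.72 hours.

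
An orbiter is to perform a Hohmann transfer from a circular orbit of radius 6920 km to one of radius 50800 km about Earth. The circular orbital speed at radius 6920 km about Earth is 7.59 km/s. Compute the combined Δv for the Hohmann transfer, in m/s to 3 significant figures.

Δv = 3910 m/s

From the circular-orbit relation v² = μ/r at r = 6920 km: μ = v²r = (7.59)² × 6920 = 3.98648×10^5 km³/s².
Semi-major axis of the transfer orbit: a_t = (6920 + 50800)/2 = 28860 km.
Circular speed at r₁: v₁ = √(μ/r₁) = √(3.98648×10^5/6920) = 7.590 km/s.
On the transfer ellipse at r₁, vis-viva equation gives v_p = √[μ(2/r₁ − 1/a_t)] = 10.07 km/s.
First burn Δv₁ = |v_p − v₁| = 2.480 km/s.
Circular speed at r₂: v₂ = √(μ/r₂) = 2.8013 km/s.
Transfer-orbit speed at r₂: v_a = √[μ(2/r₂ − 1/a_t)] = 1.3717 km/s.
Second burn Δv₂ = |v₂ − v_a| = 1.430 km/s.
Δv = Δv₁ + Δv₂ = 2.480 + 1.430 = 3.910 km/s.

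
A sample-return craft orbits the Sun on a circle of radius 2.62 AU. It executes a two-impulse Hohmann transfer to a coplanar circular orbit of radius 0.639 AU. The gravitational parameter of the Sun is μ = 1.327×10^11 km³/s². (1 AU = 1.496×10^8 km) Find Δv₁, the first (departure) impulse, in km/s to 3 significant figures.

Δv₁ = 6.88 km/s

In km: r₁ = 2.62 × 1.496×10^8 = 3.91952×10^8 km; r₂ = 0.639 × 1.496×10^8 = 9.55944×10^7 km.
Transfer-ellipse semi-major axis a_t = (r₁ + r₂)/2 = (3.91952×10^8 + 9.55944×10^7)/2 = 2.437732×10^8 km.
Circular speed at r = 3.91952×10^8 km: v_c = √(μ/r) = 18.400 km/s.
Vis-viva on the transfer ellipse at r = 3.91952×10^8 km gives v_t = √[μ(2/r − 1/a_t)] = 11.522 km/s.
Δv₁ = |v_t − v_c| = |11.522 − 18.400| = 6.878 km/s.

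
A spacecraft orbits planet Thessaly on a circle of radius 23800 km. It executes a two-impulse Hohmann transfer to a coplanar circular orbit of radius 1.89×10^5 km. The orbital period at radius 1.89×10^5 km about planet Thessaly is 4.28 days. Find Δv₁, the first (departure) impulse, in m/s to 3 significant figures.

From Kepler's third law T² = 4π²r³/μ at r = 1.89×10^5 km, T = 4.28 days = 4.28 × 86400 s = 3.69792×10^5 s: μ = 4π²r³/T² = 1.94908×10^6 km³/s².
The Hohmann ellipse has a_t = (r₁ + r₂)/2 = 1.064×10^5 km.
Circular speed at r = 23800 km: v_c = √(μ/r) = 9.04954 km/s.
Transfer-orbit speed at the same r (vis-viva, a = a_t): v_t = √[μ(2/r − 1/a_t)] = 12.0611 km/s.
Δv₁ = |v_t − v_c| = |12.0611 − 9.04954| = 3.012 km/s.

Δv₁ = 3010 m/s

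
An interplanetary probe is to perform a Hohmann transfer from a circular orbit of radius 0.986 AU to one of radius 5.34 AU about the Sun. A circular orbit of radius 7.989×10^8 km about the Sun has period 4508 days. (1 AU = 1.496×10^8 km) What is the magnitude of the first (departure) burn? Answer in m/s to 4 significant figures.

From Kepler's third law T² = 4π²r³/μ at r = 7.989×10^8 km, T = 4508 days = 4508 × 86400 s = 3.894912×10^8 s: μ = 4π²r³/T² = 1.32691×10^11 km³/s².
In km: r₁ = 0.986 × 1.496×10^8 = 1.475056×10^8 km; r₂ = 5.34 × 1.496×10^8 = 7.98864×10^8 km.
The Hohmann ellipse has a_t = (r₁ + r₂)/2 = 4.731848×10^8 km.
Circular speed at r = 1.475056×10^8 km: v_c = √(μ/r) = 29.993 km/s.
Transfer-orbit speed at the same r (vis-viva, a = a_t): v_t = √[μ(2/r − 1/a_t)] = 38.971 km/s.
Δv₁ = |v_t − v_c| = |38.971 − 29.993| = 8.978 km/s.

Δv₁ = 8978 m/s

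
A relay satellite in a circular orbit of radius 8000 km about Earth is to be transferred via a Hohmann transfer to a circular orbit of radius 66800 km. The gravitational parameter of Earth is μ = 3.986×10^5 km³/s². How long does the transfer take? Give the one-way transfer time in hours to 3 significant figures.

Semi-major axis of the transfer orbit: a_t = (8000 + 66800)/2 = 37400 km.
Transfer time t = π√(a_t³/μ) = π√((37400)³ / 3.986×10^5) = 35990 s.
Converting: 35990 s ÷ 3600 s/hour = 10.0 hours.

t = 10.0 hours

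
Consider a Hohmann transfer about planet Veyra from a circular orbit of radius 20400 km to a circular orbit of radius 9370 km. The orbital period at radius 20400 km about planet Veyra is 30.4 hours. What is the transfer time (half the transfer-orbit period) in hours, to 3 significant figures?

t = 9.47 hours

From Kepler's third law T² = 4π²r³/μ at r = 20400 km, T = 30.4 hours = 30.4 × 3600 s = 1.0944×10^5 s: μ = 4π²r³/T² = 27983.2 km³/s².
Semi-major axis of the transfer orbit: a_t = (20400 + 9370)/2 = 14885 km.
Transfer time t = π√(a_t³/μ) = π√((14885)³ / 27983.2) = 34105 s.
Converting: 34105 s ÷ 3600 s/hour = 9.47 hours.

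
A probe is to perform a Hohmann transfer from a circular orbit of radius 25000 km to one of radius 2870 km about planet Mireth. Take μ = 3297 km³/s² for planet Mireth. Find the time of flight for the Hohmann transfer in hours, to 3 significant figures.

t = 25.0 hours

Transfer-ellipse semi-major axis a_t = (r₁ + r₂)/2 = (25000 + 2870)/2 = 13935 km.
Half the transfer-orbit period gives t = π√(a_t³/μ) = 90000 s.
Converting: 90000 s ÷ 3600 s/hour = 25.0 hours.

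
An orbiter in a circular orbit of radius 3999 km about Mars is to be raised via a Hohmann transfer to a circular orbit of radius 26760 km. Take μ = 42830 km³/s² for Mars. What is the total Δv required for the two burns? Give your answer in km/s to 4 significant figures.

Δv = 1.664 km/s

The Hohmann ellipse has a_t = (r₁ + r₂)/2 = 15379.5 km.
Circular speed at r₁: v₁ = √(μ/r₁) = √(42830/3999) = 3.273 km/s.
Transfer-orbit speed at r₁ (vis-viva): v_p = √[μ(2/r₁ − 1/a_t)] = 4.317 km/s.
First burn Δv₁ = |v_p − v₁| = 1.044 km/s.
Circular speed at r₂: v₂ = √(μ/r₂) = 1.2651 km/s.
Transfer-orbit speed at r₂: v_a = √[μ(2/r₂ − 1/a_t)] = 0.64511 km/s.
Second burn Δv₂ = |v₂ − v_a| = 0.6200 km/s.
Total Δv = Δv₁ + Δv₂ = 1.664 km/s.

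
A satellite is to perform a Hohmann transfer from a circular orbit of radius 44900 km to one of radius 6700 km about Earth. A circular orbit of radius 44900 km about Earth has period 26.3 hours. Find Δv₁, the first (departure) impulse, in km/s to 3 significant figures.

Δv₁ = 1.46 km/s

From Kepler's third law T² = 4π²r³/μ at r = 44900 km, T = 26.3 hours = 26.3 × 3600 s = 94680 s: μ = 4π²r³/T² = 3.98641×10^5 km³/s².
Semi-major axis of the transfer orbit: a_t = (44900 + 6700)/2 = 25800 km.
Circular speed at r = 44900 km: v_c = √(μ/r) = 2.9797 km/s.
Vis-viva on the transfer ellipse at r = 44900 km gives v_t = √[μ(2/r − 1/a_t)] = 1.5184 km/s.
Δv₁ = |v_t − v_c| = |1.5184 − 2.9797| = 1.461 km/s.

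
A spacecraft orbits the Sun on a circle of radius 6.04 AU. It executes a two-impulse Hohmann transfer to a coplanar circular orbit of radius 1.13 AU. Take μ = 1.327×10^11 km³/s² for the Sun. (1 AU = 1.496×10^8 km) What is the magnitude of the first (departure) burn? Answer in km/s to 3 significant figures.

In km: r₁ = 6.04 × 1.496×10^8 = 9.03584×10^8 km; r₂ = 1.13 × 1.496×10^8 = 1.69048×10^8 km.
The Hohmann ellipse has a_t = (r₁ + r₂)/2 = 5.36316×10^8 km.
Circular speed at r = 9.03584×10^8 km: v_c = √(μ/r) = 12.119 km/s.
Transfer-orbit speed at the same r (vis-viva, a = a_t): v_t = √[μ(2/r − 1/a_t)] = 6.8037 km/s.
Δv₁ = |v_t − v_c| = |6.8037 − 12.119| = 5.315 km/s.

Δv₁ = 5.31 km/s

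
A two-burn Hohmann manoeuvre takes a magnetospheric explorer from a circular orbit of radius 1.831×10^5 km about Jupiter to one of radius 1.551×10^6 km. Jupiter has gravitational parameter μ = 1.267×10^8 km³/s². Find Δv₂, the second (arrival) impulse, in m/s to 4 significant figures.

Δv₂ = 4885 m/s

The Hohmann ellipse has a_t = (r₁ + r₂)/2 = 8.6705×10^5 km.
Circular speed at r = 1.551×10^6 km: v_c = √(μ/r) = 9.038 km/s.
Transfer-orbit speed at the same r (vis-viva, a = a_t): v_t = √[μ(2/r − 1/a_t)] = 4.153 km/s.
Δv₂ = |v_t − v_c| = |4.153 − 9.038| = 4.885 km/s.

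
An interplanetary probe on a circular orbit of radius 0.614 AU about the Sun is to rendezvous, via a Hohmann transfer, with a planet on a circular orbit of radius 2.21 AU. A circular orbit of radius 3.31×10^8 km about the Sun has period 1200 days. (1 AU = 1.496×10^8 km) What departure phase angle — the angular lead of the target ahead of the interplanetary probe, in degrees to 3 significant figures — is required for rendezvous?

φ = 88.1°

From Kepler's third law T² = 4π²r³/μ at r = 3.31×10^8 km, T = 1200 days = 1200 × 86400 s = 1.0368×10^8 s: μ = 4π²r³/T² = 1.33185×10^11 km³/s².
In km: r₁ = 0.614 × 1.496×10^8 = 9.18544×10^7 km; r₂ = 2.21 × 1.496×10^8 = 3.30616×10^8 km.
Transfer-ellipse semi-major axis a_t = (r₁ + r₂)/2 = (9.18544×10^7 + 3.30616×10^8)/2 = 2.112352×10^8 km.
The half-period of the transfer ellipse is t = π√(a_t³/μ) = 2.6428×10^7 s.
Target angular speed ω₂ = √(μ/r₂³) = 6.0707×10^-8 rad/s.
Angle swept by the target during transfer: ω₂·t = 1.6044 rad = 91.93°.
Arrival is 180° from departure on the ellipse, so φ = 180° − 91.93° = 88.1°.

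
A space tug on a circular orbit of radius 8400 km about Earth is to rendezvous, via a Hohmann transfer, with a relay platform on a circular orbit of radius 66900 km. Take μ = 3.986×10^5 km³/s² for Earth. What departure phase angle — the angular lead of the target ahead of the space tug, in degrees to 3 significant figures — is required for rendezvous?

Semi-major axis of the transfer orbit: a_t = (8400 + 66900)/2 = 37650 km.
The half-period of the transfer ellipse is t = π√(a_t³/μ) = 36352.0 s.
The target's mean motion on its circular orbit is ω₂ = √(μ/r₂³) = 3.64863×10^-5 rad/s.
Angle swept by the target during transfer: ω₂·t = 1.32635 rad = 75.99°.
The space tug traverses 180° on the transfer ellipse, so the target must lead by 180° − 75.99° = 104°.

φ = 104°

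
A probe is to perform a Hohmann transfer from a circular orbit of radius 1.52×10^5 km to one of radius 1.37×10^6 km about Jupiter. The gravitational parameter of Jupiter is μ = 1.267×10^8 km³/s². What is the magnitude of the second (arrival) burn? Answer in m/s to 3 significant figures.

Transfer-ellipse semi-major axis a_t = (r₁ + r₂)/2 = (1.520×10^5 + 1.370×10^6)/2 = 7.610×10^5 km.
Circular speed at r = 1.370×10^6 km: v_c = √(μ/r) = 9.617 km/s.
Vis-viva on the transfer ellipse at r = 1.370×10^6 km gives v_t = √[μ(2/r − 1/a_t)] = 4.298 km/s.
Δv₂ = |v_t − v_c| = |4.298 − 9.617| = 5.319 km/s.

Δv₂ = 5320 m/s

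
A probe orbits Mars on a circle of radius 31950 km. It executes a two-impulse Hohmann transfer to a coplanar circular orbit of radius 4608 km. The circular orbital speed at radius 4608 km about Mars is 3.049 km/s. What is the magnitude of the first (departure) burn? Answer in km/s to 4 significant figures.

Δv₁ = 0.5765 km/s

From the circular-orbit relation v² = μ/r at r = 4608 km: μ = v²r = (3.049)² × 4608 = 42837.8 km³/s².
Transfer-ellipse semi-major axis a_t = (r₁ + r₂)/2 = (31950 + 4608)/2 = 18279 km.
On the circular orbit at r = 31950 km, v_c = √(μ/r) = 1.1579 km/s.
Transfer-orbit speed at the same r (vis-viva, a = a_t): v_t = √[μ(2/r − 1/a_t)] = 0.58138 km/s.
Δv₁ = |v_t − v_c| = |0.58138 − 1.1579| = 0.5765 km/s.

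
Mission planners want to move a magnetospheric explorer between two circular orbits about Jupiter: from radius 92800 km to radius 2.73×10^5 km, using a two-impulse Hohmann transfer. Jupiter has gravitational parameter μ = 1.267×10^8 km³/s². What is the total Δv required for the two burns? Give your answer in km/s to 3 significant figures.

Transfer-ellipse semi-major axis a_t = (r₁ + r₂)/2 = (92800 + 2.730×10^5)/2 = 1.829×10^5 km.
At r₁ the circular-orbit speed is v₁ = √(μ/r₁) = 36.950 km/s.
Transfer-orbit speed at r₁ (vis-viva): v_p = √[μ(2/r₁ − 1/a_t)] = 45.143 km/s.
First burn Δv₁ = |v_p − v₁| = 8.193 km/s.
Circular speed at r₂: v₂ = √(μ/r₂) = 21.543 km/s.
Transfer-orbit speed at r₂: v_a = √[μ(2/r₂ − 1/a_t)] = 15.345 km/s.
Second burn Δv₂ = |v₂ − v_a| = 6.198 km/s.
Total Δv = Δv₁ + Δv₂ = 14.39 km/s.

Δv = 14.4 km/s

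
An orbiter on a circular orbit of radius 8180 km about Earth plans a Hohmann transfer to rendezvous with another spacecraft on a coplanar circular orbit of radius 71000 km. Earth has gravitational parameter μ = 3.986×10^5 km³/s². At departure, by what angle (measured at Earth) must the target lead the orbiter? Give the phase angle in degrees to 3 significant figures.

The Hohmann ellipse has a_t = (r₁ + r₂)/2 = 39590 km.
The half-period of the transfer ellipse is t = π√(a_t³/μ) = 39200 s.
The target's mean motion on its circular orbit is ω₂ = √(μ/r₂³) = 3.337×10^-5 rad/s.
Angle swept by the target during transfer: ω₂·t = 1.3081 rad = 74.95°.
Arrival is 180° from departure on the ellipse, so φ = 180° − 74.95° = 105°.

φ = 105°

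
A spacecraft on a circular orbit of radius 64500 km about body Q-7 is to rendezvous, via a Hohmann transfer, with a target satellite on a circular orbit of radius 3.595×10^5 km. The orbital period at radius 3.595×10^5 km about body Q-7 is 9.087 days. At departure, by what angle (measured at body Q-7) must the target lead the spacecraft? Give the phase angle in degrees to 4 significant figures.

φ = 98.49°

From Kepler's third law T² = 4π²r³/μ at r = 3.595×10^5 km, T = 9.087 days = 9.087 × 86400 s = 7.851168×10^5 s: μ = 4π²r³/T² = 2.97569×10^6 km³/s².
Semi-major axis of the transfer orbit: a_t = (64500 + 3.595×10^5)/2 = 2.120×10^5 km.
Transfer time t = π√(a_t³/μ) = 1.7777×10^5 s.
The target's mean motion on its circular orbit is ω₂ = √(μ/r₂³) = 8.0029×10^-6 rad/s.
Angle swept by the target during transfer: ω₂·t = 1.4227 rad = 81.51°.
The spacecraft traverses 180° on the transfer ellipse, so the target must lead by 180° − 81.51° = 98.49°.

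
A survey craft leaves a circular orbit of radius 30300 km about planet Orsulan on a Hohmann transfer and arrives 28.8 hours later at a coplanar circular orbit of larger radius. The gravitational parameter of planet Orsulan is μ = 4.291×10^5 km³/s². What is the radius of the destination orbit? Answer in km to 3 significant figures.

r₂ = 1.25×10^5 km

Transfer time t = 28.8 hours = 1.0368×10^5 s, and t = π√(a_t³/μ).
So a_t = (μ t²/π²)^(1/3) = (4.291×10^5 × (1.0368×10^5)² / π²)^(1/3) = 77604 km.
Since a_t = (r₁ + r₂)/2, r₂ = 2a_t − r₁ = 2×77604 − 30300 = 1.24908×10^5 km.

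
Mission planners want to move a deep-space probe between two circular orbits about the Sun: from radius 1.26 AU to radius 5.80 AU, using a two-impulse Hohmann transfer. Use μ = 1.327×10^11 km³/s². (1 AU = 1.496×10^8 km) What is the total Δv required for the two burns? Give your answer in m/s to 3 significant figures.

In km: r₁ = 1.26 × 1.496×10^8 = 1.88496×10^8 km; r₂ = 5.80 × 1.496×10^8 = 8.6768×10^8 km.
Transfer-ellipse semi-major axis a_t = (r₁ + r₂)/2 = (1.88496×10^8 + 8.6768×10^8)/2 = 5.28088×10^8 km.
Circular speed at r₁: v₁ = √(μ/r₁) = √(1.327×10^11/1.88496×10^8) = 26.53288 km/s.
On the transfer ellipse at r₁, vis-viva equation gives v_p = √[μ(2/r₁ − 1/a_t)] = 34.01034 km/s.
First burn Δv₁ = |v_p − v₁| = 7.4775 km/s.
At r₂, v₂ = √(μ/r₂) = 12.36675 km/s.
Transfer-orbit speed at r₂: v_a = √[μ(2/r₂ − 1/a_t)] = 7.388454 km/s.
Second burn Δv₂ = |v₂ − v_a| = 4.9783 km/s.
Δv = Δv₁ + Δv₂ = 7.4775 + 4.9783 = 12.46 km/s.

Δv = 12500 m/s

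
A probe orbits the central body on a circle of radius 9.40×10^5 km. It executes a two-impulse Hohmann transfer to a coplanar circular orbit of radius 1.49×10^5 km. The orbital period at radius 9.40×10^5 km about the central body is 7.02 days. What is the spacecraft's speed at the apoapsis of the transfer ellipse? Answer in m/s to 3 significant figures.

v = 5090 m/s

From Kepler's third law T² = 4π²r³/μ at r = 9.40×10^5 km, T = 7.02 days = 7.02 × 86400 s = 6.06528×10^5 s: μ = 4π²r³/T² = 8.91336×10^7 km³/s².
Semi-major axis of the transfer orbit: a_t = (9.400×10^5 + 1.490×10^5)/2 = 5.445×10^5 km.
The apoapsis of the transfer ellipse is at r = 9.400×10^5 km.
From the vis-viva equation, v = √[μ(2/r − 1/a_t)] = 5.094 km/s.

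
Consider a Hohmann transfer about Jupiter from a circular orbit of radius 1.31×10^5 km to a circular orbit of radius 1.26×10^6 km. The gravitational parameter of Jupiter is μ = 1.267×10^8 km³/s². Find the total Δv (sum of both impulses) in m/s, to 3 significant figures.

Transfer-ellipse semi-major axis a_t = (r₁ + r₂)/2 = (1.310×10^5 + 1.260×10^6)/2 = 6.955×10^5 km.
Circular speed at r₁: v₁ = √(μ/r₁) = √(1.267×10^8/1.310×10^5) = 31.10 km/s.
Transfer-orbit speed at r₁ (vis-viva): v_p = √[μ(2/r₁ − 1/a_t)] = 41.86 km/s.
First burn Δv₁ = |v_p − v₁| = 10.76 km/s.
Circular speed at r₂: v₂ = √(μ/r₂) = 10.028 km/s.
Transfer-orbit speed at r₂: v_a = √[μ(2/r₂ − 1/a_t)] = 4.3520 km/s.
Second burn Δv₂ = |v₂ − v_a| = 5.676 km/s.
Total Δv = Δv₁ + Δv₂ = 16.44 km/s.

Δv = 16400 m/s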